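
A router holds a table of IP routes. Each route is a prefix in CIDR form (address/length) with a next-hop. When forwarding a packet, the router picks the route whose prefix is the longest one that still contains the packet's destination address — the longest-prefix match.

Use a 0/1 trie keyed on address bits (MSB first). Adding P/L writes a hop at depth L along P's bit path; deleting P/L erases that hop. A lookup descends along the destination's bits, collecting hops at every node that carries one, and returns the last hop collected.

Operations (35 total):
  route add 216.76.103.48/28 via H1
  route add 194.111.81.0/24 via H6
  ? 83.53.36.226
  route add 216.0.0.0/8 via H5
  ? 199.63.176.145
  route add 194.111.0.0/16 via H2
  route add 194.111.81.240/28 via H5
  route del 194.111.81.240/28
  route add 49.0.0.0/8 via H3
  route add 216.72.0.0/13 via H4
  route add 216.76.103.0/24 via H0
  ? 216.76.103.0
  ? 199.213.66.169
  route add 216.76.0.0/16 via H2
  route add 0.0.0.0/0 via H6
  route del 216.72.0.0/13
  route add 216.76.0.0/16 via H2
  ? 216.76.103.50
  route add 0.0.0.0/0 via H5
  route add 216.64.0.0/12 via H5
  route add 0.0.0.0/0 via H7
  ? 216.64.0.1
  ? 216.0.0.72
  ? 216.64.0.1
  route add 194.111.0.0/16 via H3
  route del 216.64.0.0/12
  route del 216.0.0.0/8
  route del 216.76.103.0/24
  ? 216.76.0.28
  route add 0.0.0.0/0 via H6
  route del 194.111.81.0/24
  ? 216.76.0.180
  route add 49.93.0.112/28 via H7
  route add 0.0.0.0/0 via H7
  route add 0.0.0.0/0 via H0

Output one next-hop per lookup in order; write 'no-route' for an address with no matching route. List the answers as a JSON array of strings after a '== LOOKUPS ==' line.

Trace:
  + 216.76.103.48/28 (H1) depth=28
  + 194.111.81.0/24 (H6) depth=24
  ? 83.53.36.226  path d0:-  best=no-route
  + 216.0.0.0/8 (H5) depth=8
  ? 199.63.176.145  path d0:-→d1:-→d2:-→d3:-→d4:-→d5:-  best=no-route
  + 194.111.0.0/16 (H2) depth=16
  + 194.111.81.240/28 (H5) depth=28
  del 194.111.81.240/28 (clear depth 28)
  + 49.0.0.0/8 (H3) depth=8
  + 216.72.0.0/13 (H4) depth=13
  + 216.76.103.0/24 (H0) depth=24
  ? 216.76.103.0  path d0:-→d1:-→d2:-→d3:-→d4:-→d5:-→d6:-→d7:-→d8:H5→d9:-→d10:-→d11:-→d12:-→d13:H4→d14:-→d15:-→d16:-→d17:-→d18:-→d19:-→d20:-→d21:-→d22:-→d23:-→d24:H0→d25:-→d26:-  best=H0
  ? 199.213.66.169  path d0:-→d1:-→d2:-→d3:-→d4:-→d5:-  best=no-route
  + 216.76.0.0/16 (H2) depth=16
  + 0.0.0.0/0 (H6) depth=0
  del 216.72.0.0/13 (clear depth 13)
  + 216.76.0.0/16 (H2) depth=16
  ? 216.76.103.50  path d0:H6→d1:-→d2:-→d3:-→d4:-→d5:-→d6:-→d7:-→d8:H5→d9:-→d10:-→d11:-→d12:-→d13:-→d14:-→d15:-→d16:H2→d17:-→d18:-→d19:-→d20:-→d21:-→d22:-→d23:-→d24:H0→d25:-→d26:-→d27:-→d28:H1  best=H1
  + 0.0.0.0/0 (H5) depth=0
  + 216.64.0.0/12 (H5) depth=12
  + 0.0.0.0/0 (H7) depth=0
  ? 216.64.0.1  path d0:H7→d1:-→d2:-→d3:-→d4:-→d5:-→d6:-→d7:-→d8:H5→d9:-→d10:-→d11:-→d12:H5  best=H5
  ? 216.0.0.72  path d0:H7→d1:-→d2:-→d3:-→d4:-→d5:-→d6:-→d7:-→d8:H5→d9:-  best=H5
  ? 216.64.0.1  path d0:H7→d1:-→d2:-→d3:-→d4:-→d5:-→d6:-→d7:-→d8:H5→d9:-→d10:-→d11:-→d12:H5  best=H5
  + 194.111.0.0/16 (H3) depth=16
  del 216.64.0.0/12 (clear depth 12)
  del 216.0.0.0/8 (clear depth 8)
  del 216.76.103.0/24 (clear depth 24)
  ? 216.76.0.28  path d0:H7→d1:-→d2:-→d3:-→d4:-→d5:-→d6:-→d7:-→d8:-→d9:-→d10:-→d11:-→d12:-→d13:-→d14:-→d15:-→d16:H2→d17:-  best=H2
  + 0.0.0.0/0 (H6) depth=0
  del 194.111.81.0/24 (clear depth 24)
  ? 216.76.0.180  path d0:H6→d1:-→d2:-→d3:-→d4:-→d5:-→d6:-→d7:-→d8:-→d9:-→d10:-→d11:-→d12:-→d13:-→d14:-→d15:-→d16:H2→d17:-  best=H2
  + 49.93.0.112/28 (H7) depth=28
  + 0.0.0.0/0 (H7) depth=0
  + 0.0.0.0/0 (H0) depth=0

== LOOKUPS ==
["no-route","no-route","H0","no-route","H1","H5","H5","H5","H2","H2"]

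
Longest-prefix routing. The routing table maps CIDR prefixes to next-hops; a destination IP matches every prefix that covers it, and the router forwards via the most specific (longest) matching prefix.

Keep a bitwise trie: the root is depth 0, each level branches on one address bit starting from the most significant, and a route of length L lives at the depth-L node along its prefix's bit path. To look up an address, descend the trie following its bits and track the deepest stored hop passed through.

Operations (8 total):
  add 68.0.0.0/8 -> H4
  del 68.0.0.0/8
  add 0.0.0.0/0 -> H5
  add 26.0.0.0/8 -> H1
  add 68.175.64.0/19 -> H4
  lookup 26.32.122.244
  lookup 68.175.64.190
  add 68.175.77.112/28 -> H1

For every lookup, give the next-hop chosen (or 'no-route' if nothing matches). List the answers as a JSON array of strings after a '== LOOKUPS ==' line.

Process each operation:
  + 68.0.0.0/8 (H4) depth=8
  - 68.0.0.0/8 clear@8
  + 0.0.0.0/0 (H5) depth=0
  + 26.0.0.0/8 (H1) depth=8
  + 68.175.64.0/19 (H4) depth=19
  Q 26.32.122.244: descend 00011010 ; hops seen [H5,H1] ; pick H1
  Q 68.175.64.190: descend 0100010010101111010 ; hops seen [H5,H4] ; pick H4
  + 68.175.77.112/28 (H1) depth=28

== LOOKUPS ==
["H1","H4"]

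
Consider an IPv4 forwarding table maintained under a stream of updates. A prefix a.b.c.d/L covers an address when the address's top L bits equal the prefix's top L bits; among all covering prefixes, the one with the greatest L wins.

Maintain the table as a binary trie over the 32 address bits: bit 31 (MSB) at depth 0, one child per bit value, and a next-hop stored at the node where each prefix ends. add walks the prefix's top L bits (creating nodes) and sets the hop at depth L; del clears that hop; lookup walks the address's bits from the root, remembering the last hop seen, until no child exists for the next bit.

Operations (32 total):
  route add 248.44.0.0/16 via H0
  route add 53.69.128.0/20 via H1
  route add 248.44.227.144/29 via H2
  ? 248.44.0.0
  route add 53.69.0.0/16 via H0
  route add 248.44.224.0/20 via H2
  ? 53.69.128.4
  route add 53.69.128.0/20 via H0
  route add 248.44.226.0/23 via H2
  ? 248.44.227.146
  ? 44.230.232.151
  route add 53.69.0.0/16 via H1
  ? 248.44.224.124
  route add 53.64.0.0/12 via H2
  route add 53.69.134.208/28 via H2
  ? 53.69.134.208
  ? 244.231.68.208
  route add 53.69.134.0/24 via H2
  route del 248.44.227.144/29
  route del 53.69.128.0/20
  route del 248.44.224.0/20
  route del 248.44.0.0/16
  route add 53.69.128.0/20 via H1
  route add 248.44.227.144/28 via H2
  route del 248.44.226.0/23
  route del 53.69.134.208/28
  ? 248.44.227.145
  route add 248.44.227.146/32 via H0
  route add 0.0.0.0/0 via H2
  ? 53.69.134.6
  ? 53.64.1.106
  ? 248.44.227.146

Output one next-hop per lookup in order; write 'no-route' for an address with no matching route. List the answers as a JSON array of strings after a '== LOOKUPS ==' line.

Trace:
  add 248.44.0.0/16 -> H0 at depth 16
  add 53.69.128.0/20 -> H1 at depth 20
  add 248.44.227.144/29 -> H2 at depth 29
  ? 248.44.0.0  path d0:-→d1:-→d2:-→d3:-→d4:-→d5:-→d6:-→d7:-→d8:-→d9:-→d10:-→d11:-→d12:-→d13:-→d14:-→d15:-→d16:H0  best=H0
  add 53.69.0.0/16 -> H0 at depth 16
  add 248.44.224.0/20 -> H2 at depth 20
  ? 53.69.128.4  path d0:-→d1:-→d2:-→d3:-→d4:-→d5:-→d6:-→d7:-→d8:-→d9:-→d10:-→d11:-→d12:-→d13:-→d14:-→d15:-→d16:H0→d17:-→d18:-→d19:-→d20:H1  best=H1
  add 53.69.128.0/20 -> H0 at depth 20
  add 248.44.226.0/23 -> H2 at depth 23
  ? 248.44.227.146  path d0:-→d1:-→d2:-→d3:-→d4:-→d5:-→d6:-→d7:-→d8:-→d9:-→d10:-→d11:-→d12:-→d13:-→d14:-→d15:-→d16:H0→d17:-→d18:-→d19:-→d20:H2→d21:-→d22:-→d23:H2→d24:-→d25:-→d26:-→d27:-→d28:-→d29:H2  best=H2
  ? 44.230.232.151  path d0:-→d1:-→d2:-→d3:-  best=no-route
  add 53.69.0.0/16 -> H1 at depth 16
  ? 248.44.224.124  path d0:-→d1:-→d2:-→d3:-→d4:-→d5:-→d6:-→d7:-→d8:-→d9:-→d10:-→d11:-→d12:-→d13:-→d14:-→d15:-→d16:H0→d17:-→d18:-→d19:-→d20:H2→d21:-→d22:-  best=H2
  add 53.64.0.0/12 -> H2 at depth 12
  add 53.69.134.208/28 -> H2 at depth 28
  ? 53.69.134.208  path d0:-→d1:-→d2:-→d3:-→d4:-→d5:-→d6:-→d7:-→d8:-→d9:-→d10:-→d11:-→d12:H2→d13:-→d14:-→d15:-→d16:H1→d17:-→d18:-→d19:-→d20:H0→d21:-→d22:-→d23:-→d24:-→d25:-→d26:-→d27:-→d28:H2  best=H2
  ? 244.231.68.208  path d0:-→d1:-→d2:-→d3:-→d4:-  best=no-route
  add 53.69.134.0/24 -> H2 at depth 24
  - 248.44.227.144/29 clear@29
  - 53.69.128.0/20 clear@20
  - 248.44.224.0/20 clear@20
  - 248.44.0.0/16 clear@16
  add 53.69.128.0/20 -> H1 at depth 20
  add 248.44.227.144/28 -> H2 at depth 28
  - 248.44.226.0/23 clear@23
  - 53.69.134.208/28 clear@28
  ? 248.44.227.145  path d0:-→d1:-→d2:-→d3:-→d4:-→d5:-→d6:-→d7:-→d8:-→d9:-→d10:-→d11:-→d12:-→d13:-→d14:-→d15:-→d16:-→d17:-→d18:-→d19:-→d20:-→d21:-→d22:-→d23:-→d24:-→d25:-→d26:-→d27:-→d28:H2→d29:-  best=H2
  add 248.44.227.146/32 -> H0 at depth 32
  add 0.0.0.0/0 -> H2 at depth 0
  ? 53.69.134.6  path d0:H2→d1:-→d2:-→d3:-→d4:-→d5:-→d6:-→d7:-→d8:-→d9:-→d10:-→d11:-→d12:H2→d13:-→d14:-→d15:-→d16:H1→d17:-→d18:-→d19:-→d20:H1→d21:-→d22:-→d23:-→d24:H2  best=H2
  ? 53.64.1.106  path d0:H2→d1:-→d2:-→d3:-→d4:-→d5:-→d6:-→d7:-→d8:-→d9:-→d10:-→d11:-→d12:H2→d13:-  best=H2
  ? 248.44.227.146  path d0:H2→d1:-→d2:-→d3:-→d4:-→d5:-→d6:-→d7:-→d8:-→d9:-→d10:-→d11:-→d12:-→d13:-→d14:-→d15:-→d16:-→d17:-→d18:-→d19:-→d20:-→d21:-→d22:-→d23:-→d24:-→d25:-→d26:-→d27:-→d28:H2→d29:-→d30:-→d31:-→d32:H0  best=H0

== LOOKUPS ==
["H0","H1","H2","no-route","H2","H2","no-route","H2","H2","H2","H0"]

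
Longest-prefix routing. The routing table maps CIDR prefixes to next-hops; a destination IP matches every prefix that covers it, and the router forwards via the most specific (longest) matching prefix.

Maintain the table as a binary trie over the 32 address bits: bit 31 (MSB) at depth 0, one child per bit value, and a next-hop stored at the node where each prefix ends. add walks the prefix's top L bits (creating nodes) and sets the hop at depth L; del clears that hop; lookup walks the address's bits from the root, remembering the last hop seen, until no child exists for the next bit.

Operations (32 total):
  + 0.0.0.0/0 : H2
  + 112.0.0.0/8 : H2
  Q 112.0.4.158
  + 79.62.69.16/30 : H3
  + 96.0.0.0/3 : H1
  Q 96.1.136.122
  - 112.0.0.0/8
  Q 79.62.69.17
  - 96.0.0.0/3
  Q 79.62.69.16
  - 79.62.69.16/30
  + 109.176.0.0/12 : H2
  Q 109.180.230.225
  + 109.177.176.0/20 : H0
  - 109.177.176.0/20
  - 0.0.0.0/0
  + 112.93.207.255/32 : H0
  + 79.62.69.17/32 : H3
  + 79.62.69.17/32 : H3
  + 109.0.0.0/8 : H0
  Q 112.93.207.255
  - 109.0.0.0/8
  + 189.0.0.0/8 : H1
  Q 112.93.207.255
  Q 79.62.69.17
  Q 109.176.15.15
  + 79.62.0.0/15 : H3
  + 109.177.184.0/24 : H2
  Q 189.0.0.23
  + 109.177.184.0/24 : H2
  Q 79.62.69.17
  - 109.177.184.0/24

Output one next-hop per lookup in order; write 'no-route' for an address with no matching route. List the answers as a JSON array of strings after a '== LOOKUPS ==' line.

Apply in order:
  add 0.0.0.0/0 -> H2 at depth 0
  add 112.0.0.0/8 -> H2 at depth 8
  Q 112.0.4.158: descend 01110000 ; hops seen [H2,H2] ; pick H2
  add 79.62.69.16/30 -> H3 at depth 30
  add 96.0.0.0/3 -> H1 at depth 3
  Q 96.1.136.122: descend 011 ; hops seen [H2,H1] ; pick H1
  del 112.0.0.0/8 (clear depth 8)
  Q 79.62.69.17: descend 010011110011111001000101000100 ; hops seen [H2,H3] ; pick H3
  del 96.0.0.0/3 (clear depth 3)
  Q 79.62.69.16: descend 010011110011111001000101000100 ; hops seen [H2,H3] ; pick H3
  del 79.62.69.16/30 (clear depth 30)
  add 109.176.0.0/12 -> H2 at depth 12
  Q 109.180.230.225: descend 011011011011 ; hops seen [H2,H2] ; pick H2
  add 109.177.176.0/20 -> H0 at depth 20
  del 109.177.176.0/20 (clear depth 20)
  del 0.0.0.0/0 (clear depth 0)
  add 112.93.207.255/32 -> H0 at depth 32
  add 79.62.69.17/32 -> H3 at depth 32
  add 79.62.69.17/32 -> H3 at depth 32
  add 109.0.0.0/8 -> H0 at depth 8
  Q 112.93.207.255: descend 01110000010111011100111111111111 ; hops seen [H0] ; pick H0
  del 109.0.0.0/8 (clear depth 8)
  add 189.0.0.0/8 -> H1 at depth 8
  Q 112.93.207.255: descend 01110000010111011100111111111111 ; hops seen [H0] ; pick H0
  Q 79.62.69.17: descend 01001111001111100100010100010001 ; hops seen [H3] ; pick H3
  Q 109.176.15.15: descend 011011011011000 ; hops seen [H2] ; pick H2
  add 79.62.0.0/15 -> H3 at depth 15
  add 109.177.184.0/24 -> H2 at depth 24
  Q 189.0.0.23: descend 10111101 ; hops seen [H1] ; pick H1
  add 109.177.184.0/24 -> H2 at depth 24
  Q 79.62.69.17: descend 01001111001111100100010100010001 ; hops seen [H3,H3] ; pick H3
  del 109.177.184.0/24 (clear depth 24)

== LOOKUPS ==
["H2","H1","H3","H3","H2","H0","H0","H3","H2","H1","H3"]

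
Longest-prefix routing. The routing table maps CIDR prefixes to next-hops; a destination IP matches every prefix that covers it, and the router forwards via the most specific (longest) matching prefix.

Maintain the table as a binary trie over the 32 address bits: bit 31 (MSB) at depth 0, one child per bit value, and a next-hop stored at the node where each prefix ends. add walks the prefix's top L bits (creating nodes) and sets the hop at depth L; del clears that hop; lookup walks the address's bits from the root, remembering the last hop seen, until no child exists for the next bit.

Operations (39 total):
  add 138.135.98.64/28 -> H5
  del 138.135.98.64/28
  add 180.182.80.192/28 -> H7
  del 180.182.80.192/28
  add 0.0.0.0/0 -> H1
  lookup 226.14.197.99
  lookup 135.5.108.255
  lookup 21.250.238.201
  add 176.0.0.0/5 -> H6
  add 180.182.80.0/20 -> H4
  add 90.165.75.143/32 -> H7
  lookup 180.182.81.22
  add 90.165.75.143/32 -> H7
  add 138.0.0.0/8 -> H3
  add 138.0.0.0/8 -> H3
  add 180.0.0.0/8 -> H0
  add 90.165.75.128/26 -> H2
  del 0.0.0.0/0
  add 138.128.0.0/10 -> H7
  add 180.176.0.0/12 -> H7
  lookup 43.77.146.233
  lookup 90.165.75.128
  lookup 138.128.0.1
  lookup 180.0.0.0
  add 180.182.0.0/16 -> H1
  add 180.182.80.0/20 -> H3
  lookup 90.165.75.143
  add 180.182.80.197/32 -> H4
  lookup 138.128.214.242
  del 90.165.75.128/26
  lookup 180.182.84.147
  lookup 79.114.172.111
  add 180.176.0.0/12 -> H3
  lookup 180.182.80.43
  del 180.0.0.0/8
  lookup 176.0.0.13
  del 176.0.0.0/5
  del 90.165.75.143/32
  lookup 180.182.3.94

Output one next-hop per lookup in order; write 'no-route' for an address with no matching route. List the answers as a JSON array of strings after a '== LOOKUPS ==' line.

Apply in order:
  + 138.135.98.64/28 (H5) depth=28
  - 138.135.98.64/28 clear@28
  + 180.182.80.192/28 (H7) depth=28
  - 180.182.80.192/28 clear@28
  + 0.0.0.0/0 (H1) depth=0
  ? 226.14.197.99  path d0:H1→d1:-  best=H1
  ? 135.5.108.255  path d0:H1→d1:-→d2:-→d3:-→d4:-  best=H1
  ? 21.250.238.201  path d0:H1  best=H1
  + 176.0.0.0/5 (H6) depth=5
  + 180.182.80.0/20 (H4) depth=20
  + 90.165.75.143/32 (H7) depth=32
  ? 180.182.81.22  path d0:H1→d1:-→d2:-→d3:-→d4:-→d5:H6→d6:-→d7:-→d8:-→d9:-→d10:-→d11:-→d12:-→d13:-→d14:-→d15:-→d16:-→d17:-→d18:-→d19:-→d20:H4→d21:-→d22:-→d23:-  best=H4
  + 90.165.75.143/32 (H7) depth=32
  + 138.0.0.0/8 (H3) depth=8
  + 138.0.0.0/8 (H3) depth=8
  + 180.0.0.0/8 (H0) depth=8
  + 90.165.75.128/26 (H2) depth=26
  - 0.0.0.0/0 clear@0
  + 138.128.0.0/10 (H7) depth=10
  + 180.176.0.0/12 (H7) depth=12
  ? 43.77.146.233  path d0:-→d1:-  best=no-route
  ? 90.165.75.128  path d0:-→d1:-→d2:-→d3:-→d4:-→d5:-→d6:-→d7:-→d8:-→d9:-→d10:-→d11:-→d12:-→d13:-→d14:-→d15:-→d16:-→d17:-→d18:-→d19:-→d20:-→d21:-→d22:-→d23:-→d24:-→d25:-→d26:H2→d27:-→d28:-  best=H2
  ? 138.128.0.1  path d0:-→d1:-→d2:-→d3:-→d4:-→d5:-→d6:-→d7:-→d8:H3→d9:-→d10:H7→d11:-→d12:-→d13:-  best=H7
  ? 180.0.0.0  path d0:-→d1:-→d2:-→d3:-→d4:-→d5:H6→d6:-→d7:-→d8:H0  best=H0
  + 180.182.0.0/16 (H1) depth=16
  + 180.182.80.0/20 (H3) depth=20
  ? 90.165.75.143  path d0:-→d1:-→d2:-→d3:-→d4:-→d5:-→d6:-→d7:-→d8:-→d9:-→d10:-→d11:-→d12:-→d13:-→d14:-→d15:-→d16:-→d17:-→d18:-→d19:-→d20:-→d21:-→d22:-→d23:-→d24:-→d25:-→d26:H2→d27:-→d28:-→d29:-→d30:-→d31:-→d32:H7  best=H7
  + 180.182.80.197/32 (H4) depth=32
  ? 138.128.214.242  path d0:-→d1:-→d2:-→d3:-→d4:-→d5:-→d6:-→d7:-→d8:H3→d9:-→d10:H7→d11:-→d12:-→d13:-  best=H7
  - 90.165.75.128/26 clear@26
  ? 180.182.84.147  path d0:-→d1:-→d2:-→d3:-→d4:-→d5:H6→d6:-→d7:-→d8:H0→d9:-→d10:-→d11:-→d12:H7→d13:-→d14:-→d15:-→d16:H1→d17:-→d18:-→d19:-→d20:H3→d21:-  best=H3
  ? 79.114.172.111  path d0:-→d1:-→d2:-→d3:-  best=no-route
  + 180.176.0.0/12 (H3) depth=12
  ? 180.182.80.43  path d0:-→d1:-→d2:-→d3:-→d4:-→d5:H6→d6:-→d7:-→d8:H0→d9:-→d10:-→d11:-→d12:H3→d13:-→d14:-→d15:-→d16:H1→d17:-→d18:-→d19:-→d20:H3→d21:-→d22:-→d23:-→d24:-  best=H3
  - 180.0.0.0/8 clear@8
  ? 176.0.0.13  path d0:-→d1:-→d2:-→d3:-→d4:-→d5:H6  best=H6
  - 176.0.0.0/5 clear@5
  - 90.165.75.143/32 clear@32
  ? 180.182.3.94  path d0:-→d1:-→d2:-→d3:-→d4:-→d5:-→d6:-→d7:-→d8:-→d9:-→d10:-→d11:-→d12:H3→d13:-→d14:-→d15:-→d16:H1→d17:-  best=H1

== LOOKUPS ==
["H1","H1","H1","H4","no-route","H2","H7","H0","H7","H7","H3","no-route","H3","H6","H1"]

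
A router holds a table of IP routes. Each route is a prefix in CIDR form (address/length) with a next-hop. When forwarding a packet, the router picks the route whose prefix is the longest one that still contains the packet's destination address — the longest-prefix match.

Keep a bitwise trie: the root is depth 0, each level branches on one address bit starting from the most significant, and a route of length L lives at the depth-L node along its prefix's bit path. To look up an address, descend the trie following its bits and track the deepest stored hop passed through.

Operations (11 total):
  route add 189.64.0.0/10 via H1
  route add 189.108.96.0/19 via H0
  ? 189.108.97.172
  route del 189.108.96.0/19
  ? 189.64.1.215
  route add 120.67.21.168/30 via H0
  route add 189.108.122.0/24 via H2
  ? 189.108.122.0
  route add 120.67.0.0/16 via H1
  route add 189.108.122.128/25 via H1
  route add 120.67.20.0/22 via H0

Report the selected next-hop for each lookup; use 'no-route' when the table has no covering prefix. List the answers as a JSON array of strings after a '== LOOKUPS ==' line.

Trace:
  + 189.64.0.0/10 (H1) depth=10
  + 189.108.96.0/19 (H0) depth=19
  ? 189.108.97.172  path d0:-→d1:-→d2:-→d3:-→d4:-→d5:-→d6:-→d7:-→d8:-→d9:-→d10:H1→d11:-→d12:-→d13:-→d14:-→d15:-→d16:-→d17:-→d18:-→d19:H0  best=H0
  - 189.108.96.0/19 clear@19
  ? 189.64.1.215  path d0:-→d1:-→d2:-→d3:-→d4:-→d5:-→d6:-→d7:-→d8:-→d9:-→d10:H1  best=H1
  + 120.67.21.168/30 (H0) depth=30
  + 189.108.122.0/24 (H2) depth=24
  ? 189.108.122.0  path d0:-→d1:-→d2:-→d3:-→d4:-→d5:-→d6:-→d7:-→d8:-→d9:-→d10:H1→d11:-→d12:-→d13:-→d14:-→d15:-→d16:-→d17:-→d18:-→d19:-→d20:-→d21:-→d22:-→d23:-→d24:H2  best=H2
  + 120.67.0.0/16 (H1) depth=16
  + 189.108.122.128/25 (H1) depth=25
  + 120.67.20.0/22 (H0) depth=22

== LOOKUPS ==
["H0","H1","H2"]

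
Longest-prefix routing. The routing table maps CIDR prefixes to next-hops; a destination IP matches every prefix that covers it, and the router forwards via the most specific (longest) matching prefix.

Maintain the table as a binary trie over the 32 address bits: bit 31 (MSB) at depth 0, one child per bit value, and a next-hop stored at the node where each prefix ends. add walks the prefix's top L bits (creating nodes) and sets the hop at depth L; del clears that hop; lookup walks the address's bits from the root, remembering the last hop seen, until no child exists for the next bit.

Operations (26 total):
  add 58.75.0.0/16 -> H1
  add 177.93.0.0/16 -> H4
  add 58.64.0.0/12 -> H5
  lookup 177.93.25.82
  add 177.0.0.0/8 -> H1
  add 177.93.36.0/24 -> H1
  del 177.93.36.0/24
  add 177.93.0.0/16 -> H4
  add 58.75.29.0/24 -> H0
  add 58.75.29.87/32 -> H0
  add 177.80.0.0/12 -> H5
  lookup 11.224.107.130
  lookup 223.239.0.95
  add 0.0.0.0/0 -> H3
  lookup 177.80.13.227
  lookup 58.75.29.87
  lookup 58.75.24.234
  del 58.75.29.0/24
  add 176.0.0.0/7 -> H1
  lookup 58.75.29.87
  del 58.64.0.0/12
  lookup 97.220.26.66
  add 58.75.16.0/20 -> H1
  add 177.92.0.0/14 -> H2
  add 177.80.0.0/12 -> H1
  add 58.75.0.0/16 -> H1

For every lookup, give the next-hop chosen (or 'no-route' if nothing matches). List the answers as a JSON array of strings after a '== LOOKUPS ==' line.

Process each operation:
  + 58.75.0.0/16 (H1) depth=16
  + 177.93.0.0/16 (H4) depth=16
  + 58.64.0.0/12 (H5) depth=12
  ? 177.93.25.82  path d0:-→d1:-→d2:-→d3:-→d4:-→d5:-→d6:-→d7:-→d8:-→d9:-→d10:-→d11:-→d12:-→d13:-→d14:-→d15:-→d16:H4  best=H4
  + 177.0.0.0/8 (H1) depth=8
  + 177.93.36.0/24 (H1) depth=24
  del 177.93.36.0/24 (clear depth 24)
  + 177.93.0.0/16 (H4) depth=16
  + 58.75.29.0/24 (H0) depth=24
  + 58.75.29.87/32 (H0) depth=32
  + 177.80.0.0/12 (H5) depth=12
  ? 11.224.107.130  path d0:-→d1:-→d2:-  best=no-route
  ? 223.239.0.95  path d0:-→d1:-  best=no-route
  + 0.0.0.0/0 (H3) depth=0
  ? 177.80.13.227  path d0:H3→d1:-→d2:-→d3:-→d4:-→d5:-→d6:-→d7:-→d8:H1→d9:-→d10:-→d11:-→d12:H5  best=H5
  ? 58.75.29.87  path d0:H3→d1:-→d2:-→d3:-→d4:-→d5:-→d6:-→d7:-→d8:-→d9:-→d10:-→d11:-→d12:H5→d13:-→d14:-→d15:-→d16:H1→d17:-→d18:-→d19:-→d20:-→d21:-→d22:-→d23:-→d24:H0→d25:-→d26:-→d27:-→d28:-→d29:-→d30:-→d31:-→d32:H0  best=H0
  ? 58.75.24.234  path d0:H3→d1:-→d2:-→d3:-→d4:-→d5:-→d6:-→d7:-→d8:-→d9:-→d10:-→d11:-→d12:H5→d13:-→d14:-→d15:-→d16:H1→d17:-→d18:-→d19:-→d20:-→d21:-  best=H1
  del 58.75.29.0/24 (clear depth 24)
  + 176.0.0.0/7 (H1) depth=7
  ? 58.75.29.87  path d0:H3→d1:-→d2:-→d3:-→d4:-→d5:-→d6:-→d7:-→d8:-→d9:-→d10:-→d11:-→d12:H5→d13:-→d14:-→d15:-→d16:H1→d17:-→d18:-→d19:-→d20:-→d21:-→d22:-→d23:-→d24:-→d25:-→d26:-→d27:-→d28:-→d29:-→d30:-→d31:-→d32:H0  best=H0
  del 58.64.0.0/12 (clear depth 12)
  ? 97.220.26.66  path d0:H3→d1:-  best=H3
  + 58.75.16.0/20 (H1) depth=20
  + 177.92.0.0/14 (H2) depth=14
  + 177.80.0.0/12 (H1) depth=12
  + 58.75.0.0/16 (H1) depth=16

== LOOKUPS ==
["H4","no-route","no-route","H5","H0","H1","H0","H3"]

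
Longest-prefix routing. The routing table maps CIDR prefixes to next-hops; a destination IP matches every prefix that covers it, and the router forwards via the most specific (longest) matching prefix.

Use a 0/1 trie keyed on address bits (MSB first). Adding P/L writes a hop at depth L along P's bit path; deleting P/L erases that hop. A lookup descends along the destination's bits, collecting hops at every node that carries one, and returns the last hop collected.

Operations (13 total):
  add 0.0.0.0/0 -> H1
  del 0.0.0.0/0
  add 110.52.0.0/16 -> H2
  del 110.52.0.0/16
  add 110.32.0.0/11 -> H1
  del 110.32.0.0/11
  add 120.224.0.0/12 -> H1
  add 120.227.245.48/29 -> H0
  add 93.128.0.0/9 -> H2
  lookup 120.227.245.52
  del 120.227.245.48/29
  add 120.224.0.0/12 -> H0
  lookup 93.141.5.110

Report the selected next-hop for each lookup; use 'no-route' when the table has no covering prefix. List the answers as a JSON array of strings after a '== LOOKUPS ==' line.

Trace:
  + 0.0.0.0/0 (H1) depth=0
  del 0.0.0.0/0 (clear depth 0)
  + 110.52.0.0/16 (H2) depth=16
  del 110.52.0.0/16 (clear depth 16)
  + 110.32.0.0/11 (H1) depth=11
  del 110.32.0.0/11 (clear depth 11)
  + 120.224.0.0/12 (H1) depth=12
  + 120.227.245.48/29 (H0) depth=29
  + 93.128.0.0/9 (H2) depth=9
  Q 120.227.245.52: descend 01111000111000111111010100110 ; hops seen [H1,H0] ; pick H0
  del 120.227.245.48/29 (clear depth 29)
  + 120.224.0.0/12 (H0) depth=12
  Q 93.141.5.110: descend 010111011 ; hops seen [H2] ; pick H2

== LOOKUPS ==
["H0","H2"]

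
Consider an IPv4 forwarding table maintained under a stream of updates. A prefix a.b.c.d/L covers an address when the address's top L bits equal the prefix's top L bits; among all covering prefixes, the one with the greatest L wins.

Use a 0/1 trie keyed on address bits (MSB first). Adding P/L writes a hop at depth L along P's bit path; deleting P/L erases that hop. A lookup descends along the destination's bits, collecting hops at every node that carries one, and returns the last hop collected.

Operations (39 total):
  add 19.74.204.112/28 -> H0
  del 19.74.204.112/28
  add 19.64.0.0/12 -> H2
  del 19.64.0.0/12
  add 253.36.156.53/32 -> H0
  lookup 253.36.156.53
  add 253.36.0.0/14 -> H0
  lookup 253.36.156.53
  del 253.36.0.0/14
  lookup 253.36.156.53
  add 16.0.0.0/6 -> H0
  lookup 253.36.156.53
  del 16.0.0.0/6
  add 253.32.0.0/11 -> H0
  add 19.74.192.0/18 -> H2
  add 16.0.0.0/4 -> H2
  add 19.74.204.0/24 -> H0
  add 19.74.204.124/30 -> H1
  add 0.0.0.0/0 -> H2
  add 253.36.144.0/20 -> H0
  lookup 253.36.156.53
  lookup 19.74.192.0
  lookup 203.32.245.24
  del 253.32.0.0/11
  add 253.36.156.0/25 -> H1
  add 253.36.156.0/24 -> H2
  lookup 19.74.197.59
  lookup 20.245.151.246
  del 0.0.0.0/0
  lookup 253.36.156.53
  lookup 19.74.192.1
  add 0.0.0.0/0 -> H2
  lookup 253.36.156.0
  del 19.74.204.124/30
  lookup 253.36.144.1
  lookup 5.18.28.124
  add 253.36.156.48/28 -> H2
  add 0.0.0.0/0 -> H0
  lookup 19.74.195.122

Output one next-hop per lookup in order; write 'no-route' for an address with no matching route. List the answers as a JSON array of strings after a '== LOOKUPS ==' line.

Apply in order:
  add 19.74.204.112/28 -> H0 at depth 28
  - 19.74.204.112/28 clear@28
  add 19.64.0.0/12 -> H2 at depth 12
  - 19.64.0.0/12 clear@12
  add 253.36.156.53/32 -> H0 at depth 32
  ? 253.36.156.53  path d0:-→d1:-→d2:-→d3:-→d4:-→d5:-→d6:-→d7:-→d8:-→d9:-→d10:-→d11:-→d12:-→d13:-→d14:-→d15:-→d16:-→d17:-→d18:-→d19:-→d20:-→d21:-→d22:-→d23:-→d24:-→d25:-→d26:-→d27:-→d28:-→d29:-→d30:-→d31:-→d32:H0  best=H0
  add 253.36.0.0/14 -> H0 at depth 14
  ? 253.36.156.53  path d0:-→d1:-→d2:-→d3:-→d4:-→d5:-→d6:-→d7:-→d8:-→d9:-→d10:-→d11:-→d12:-→d13:-→d14:H0→d15:-→d16:-→d17:-→d18:-→d19:-→d20:-→d21:-→d22:-→d23:-→d24:-→d25:-→d26:-→d27:-→d28:-→d29:-→d30:-→d31:-→d32:H0  best=H0
  - 253.36.0.0/14 clear@14
  ? 253.36.156.53  path d0:-→d1:-→d2:-→d3:-→d4:-→d5:-→d6:-→d7:-→d8:-→d9:-→d10:-→d11:-→d12:-→d13:-→d14:-→d15:-→d16:-→d17:-→d18:-→d19:-→d20:-→d21:-→d22:-→d23:-→d24:-→d25:-→d26:-→d27:-→d28:-→d29:-→d30:-→d31:-→d32:H0  best=H0
  add 16.0.0.0/6 -> H0 at depth 6
  ? 253.36.156.53  path d0:-→d1:-→d2:-→d3:-→d4:-→d5:-→d6:-→d7:-→d8:-→d9:-→d10:-→d11:-→d12:-→d13:-→d14:-→d15:-→d16:-→d17:-→d18:-→d19:-→d20:-→d21:-→d22:-→d23:-→d24:-→d25:-→d26:-→d27:-→d28:-→d29:-→d30:-→d31:-→d32:H0  best=H0
  - 16.0.0.0/6 clear@6
  add 253.32.0.0/11 -> H0 at depth 11
  add 19.74.192.0/18 -> H2 at depth 18
  add 16.0.0.0/4 -> H2 at depth 4
  add 19.74.204.0/24 -> H0 at depth 24
  add 19.74.204.124/30 -> H1 at depth 30
  add 0.0.0.0/0 -> H2 at depth 0
  add 253.36.144.0/20 -> H0 at depth 20
  ? 253.36.156.53  path d0:H2→d1:-→d2:-→d3:-→d4:-→d5:-→d6:-→d7:-→d8:-→d9:-→d10:-→d11:H0→d12:-→d13:-→d14:-→d15:-→d16:-→d17:-→d18:-→d19:-→d20:H0→d21:-→d22:-→d23:-→d24:-→d25:-→d26:-→d27:-→d28:-→d29:-→d30:-→d31:-→d32:H0  best=H0
  ? 19.74.192.0  path d0:H2→d1:-→d2:-→d3:-→d4:H2→d5:-→d6:-→d7:-→d8:-→d9:-→d10:-→d11:-→d12:-→d13:-→d14:-→d15:-→d16:-→d17:-→d18:H2→d19:-→d20:-  best=H2
  ? 203.32.245.24  path d0:H2→d1:-→d2:-  best=H2
  - 253.32.0.0/11 clear@11
  add 253.36.156.0/25 -> H1 at depth 25
  add 253.36.156.0/24 -> H2 at depth 24
  ? 19.74.197.59  path d0:H2→d1:-→d2:-→d3:-→d4:H2→d5:-→d6:-→d7:-→d8:-→d9:-→d10:-→d11:-→d12:-→d13:-→d14:-→d15:-→d16:-→d17:-→d18:H2→d19:-→d20:-  best=H2
  ? 20.245.151.246  path d0:H2→d1:-→d2:-→d3:-→d4:H2→d5:-  best=H2
  - 0.0.0.0/0 clear@0
  ? 253.36.156.53  path d0:-→d1:-→d2:-→d3:-→d4:-→d5:-→d6:-→d7:-→d8:-→d9:-→d10:-→d11:-→d12:-→d13:-→d14:-→d15:-→d16:-→d17:-→d18:-→d19:-→d20:H0→d21:-→d22:-→d23:-→d24:H2→d25:H1→d26:-→d27:-→d28:-→d29:-→d30:-→d31:-→d32:H0  best=H0
  ? 19.74.192.1  path d0:-→d1:-→d2:-→d3:-→d4:H2→d5:-→d6:-→d7:-→d8:-→d9:-→d10:-→d11:-→d12:-→d13:-→d14:-→d15:-→d16:-→d17:-→d18:H2→d19:-→d20:-  best=H2
  add 0.0.0.0/0 -> H2 at depth 0
  ? 253.36.156.0  path d0:H2→d1:-→d2:-→d3:-→d4:-→d5:-→d6:-→d7:-→d8:-→d9:-→d10:-→d11:-→d12:-→d13:-→d14:-→d15:-→d16:-→d17:-→d18:-→d19:-→d20:H0→d21:-→d22:-→d23:-→d24:H2→d25:H1→d26:-  best=H1
  - 19.74.204.124/30 clear@30
  ? 253.36.144.1  path d0:H2→d1:-→d2:-→d3:-→d4:-→d5:-→d6:-→d7:-→d8:-→d9:-→d10:-→d11:-→d12:-→d13:-→d14:-→d15:-→d16:-→d17:-→d18:-→d19:-→d20:H0  best=H0
  ? 5.18.28.124  path d0:H2→d1:-→d2:-→d3:-  best=H2
  add 253.36.156.48/28 -> H2 at depth 28
  add 0.0.0.0/0 -> H0 at depth 0
  ? 19.74.195.122  path d0:H0→d1:-→d2:-→d3:-→d4:H2→d5:-→d6:-→d7:-→d8:-→d9:-→d10:-→d11:-→d12:-→d13:-→d14:-→d15:-→d16:-→d17:-→d18:H2→d19:-→d20:-  best=H2

== LOOKUPS ==
["H0","H0","H0","H0","H0","H2","H2","H2","H2","H0","H2","H1","H0","H2","H2"]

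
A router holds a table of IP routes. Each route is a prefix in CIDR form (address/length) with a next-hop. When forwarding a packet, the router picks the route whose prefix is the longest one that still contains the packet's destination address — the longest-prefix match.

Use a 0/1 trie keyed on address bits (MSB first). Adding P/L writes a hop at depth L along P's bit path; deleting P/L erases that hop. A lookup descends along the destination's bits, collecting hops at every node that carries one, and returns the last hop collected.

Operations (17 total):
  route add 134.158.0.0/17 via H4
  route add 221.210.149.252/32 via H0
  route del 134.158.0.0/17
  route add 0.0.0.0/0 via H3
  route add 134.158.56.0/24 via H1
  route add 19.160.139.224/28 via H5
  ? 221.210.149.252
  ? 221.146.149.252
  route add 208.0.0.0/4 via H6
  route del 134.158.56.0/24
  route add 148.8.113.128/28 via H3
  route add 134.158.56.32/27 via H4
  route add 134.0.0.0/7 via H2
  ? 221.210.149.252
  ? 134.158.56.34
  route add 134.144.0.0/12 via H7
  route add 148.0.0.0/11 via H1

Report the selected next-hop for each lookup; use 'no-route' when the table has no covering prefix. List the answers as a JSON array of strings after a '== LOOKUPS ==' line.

Process each operation:
  + 134.158.0.0/17 (H4) depth=17
  + 221.210.149.252/32 (H0) depth=32
  - 134.158.0.0/17 clear@17
  + 0.0.0.0/0 (H3) depth=0
  + 134.158.56.0/24 (H1) depth=24
  + 19.160.139.224/28 (H5) depth=28
  ? 221.210.149.252  path d0:H3→d1:-→d2:-→d3:-→d4:-→d5:-→d6:-→d7:-→d8:-→d9:-→d10:-→d11:-→d12:-→d13:-→d14:-→d15:-→d16:-→d17:-→d18:-→d19:-→d20:-→d21:-→d22:-→d23:-→d24:-→d25:-→d26:-→d27:-→d28:-→d29:-→d30:-→d31:-→d32:H0  best=H0
  ? 221.146.149.252  path d0:H3→d1:-→d2:-→d3:-→d4:-→d5:-→d6:-→d7:-→d8:-→d9:-  best=H3
  + 208.0.0.0/4 (H6) depth=4
  - 134.158.56.0/24 clear@24
  + 148.8.113.128/28 (H3) depth=28
  + 134.158.56.32/27 (H4) depth=27
  + 134.0.0.0/7 (H2) depth=7
  ? 221.210.149.252  path d0:H3→d1:-→d2:-→d3:-→d4:H6→d5:-→d6:-→d7:-→d8:-→d9:-→d10:-→d11:-→d12:-→d13:-→d14:-→d15:-→d16:-→d17:-→d18:-→d19:-→d20:-→d21:-→d22:-→d23:-→d24:-→d25:-→d26:-→d27:-→d28:-→d29:-→d30:-→d31:-→d32:H0  best=H0
  ? 134.158.56.34  path d0:H3→d1:-→d2:-→d3:-→d4:-→d5:-→d6:-→d7:H2→d8:-→d9:-→d10:-→d11:-→d12:-→d13:-→d14:-→d15:-→d16:-→d17:-→d18:-→d19:-→d20:-→d21:-→d22:-→d23:-→d24:-→d25:-→d26:-→d27:H4  best=H4
  + 134.144.0.0/12 (H7) depth=12
  + 148.0.0.0/11 (H1) depth=11

== LOOKUPS ==
["H0","H3","H0","H4"]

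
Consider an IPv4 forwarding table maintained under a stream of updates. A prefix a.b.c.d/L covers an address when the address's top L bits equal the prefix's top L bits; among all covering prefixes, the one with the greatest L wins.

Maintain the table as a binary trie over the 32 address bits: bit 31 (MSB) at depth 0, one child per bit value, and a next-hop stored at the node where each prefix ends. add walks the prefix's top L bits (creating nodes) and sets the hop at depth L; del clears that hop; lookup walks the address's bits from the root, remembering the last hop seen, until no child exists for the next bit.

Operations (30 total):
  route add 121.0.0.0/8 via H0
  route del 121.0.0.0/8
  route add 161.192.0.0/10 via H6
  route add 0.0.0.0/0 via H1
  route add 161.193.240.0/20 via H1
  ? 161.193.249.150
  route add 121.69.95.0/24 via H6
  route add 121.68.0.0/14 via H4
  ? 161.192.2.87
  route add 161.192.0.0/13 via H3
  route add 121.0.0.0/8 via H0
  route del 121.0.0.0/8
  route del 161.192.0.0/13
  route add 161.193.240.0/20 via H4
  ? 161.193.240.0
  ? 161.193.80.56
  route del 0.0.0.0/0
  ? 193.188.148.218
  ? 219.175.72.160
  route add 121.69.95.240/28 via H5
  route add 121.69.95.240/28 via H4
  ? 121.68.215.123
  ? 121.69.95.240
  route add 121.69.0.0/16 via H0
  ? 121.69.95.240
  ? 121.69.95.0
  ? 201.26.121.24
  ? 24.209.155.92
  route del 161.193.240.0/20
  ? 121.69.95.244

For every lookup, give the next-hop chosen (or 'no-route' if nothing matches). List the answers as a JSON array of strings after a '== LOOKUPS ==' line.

Trace:
  + 121.0.0.0/8 (H0) depth=8
  del 121.0.0.0/8 (clear depth 8)
  + 161.192.0.0/10 (H6) depth=10
  + 0.0.0.0/0 (H1) depth=0
  + 161.193.240.0/20 (H1) depth=20
  ? 161.193.249.150  path d0:H1→d1:-→d2:-→d3:-→d4:-→d5:-→d6:-→d7:-→d8:-→d9:-→d10:H6→d11:-→d12:-→d13:-→d14:-→d15:-→d16:-→d17:-→d18:-→d19:-→d20:H1  best=H1
  + 121.69.95.0/24 (H6) depth=24
  + 121.68.0.0/14 (H4) depth=14
  ? 161.192.2.87  path d0:H1→d1:-→d2:-→d3:-→d4:-→d5:-→d6:-→d7:-→d8:-→d9:-→d10:H6→d11:-→d12:-→d13:-→d14:-→d15:-  best=H6
  + 161.192.0.0/13 (H3) depth=13
  + 121.0.0.0/8 (H0) depth=8
  del 121.0.0.0/8 (clear depth 8)
  del 161.192.0.0/13 (clear depth 13)
  + 161.193.240.0/20 (H4) depth=20
  ? 161.193.240.0  path d0:H1→d1:-→d2:-→d3:-→d4:-→d5:-→d6:-→d7:-→d8:-→d9:-→d10:H6→d11:-→d12:-→d13:-→d14:-→d15:-→d16:-→d17:-→d18:-→d19:-→d20:H4  best=H4
  ? 161.193.80.56  path d0:H1→d1:-→d2:-→d3:-→d4:-→d5:-→d6:-→d7:-→d8:-→d9:-→d10:H6→d11:-→d12:-→d13:-→d14:-→d15:-→d16:-  best=H6
  del 0.0.0.0/0 (clear depth 0)
  ? 193.188.148.218  path d0:-→d1:-  best=no-route
  ? 219.175.72.160  path d0:-→d1:-  best=no-route
  + 121.69.95.240/28 (H5) depth=28
  + 121.69.95.240/28 (H4) depth=28
  ? 121.68.215.123  path d0:-→d1:-→d2:-→d3:-→d4:-→d5:-→d6:-→d7:-→d8:-→d9:-→d10:-→d11:-→d12:-→d13:-→d14:H4→d15:-  best=H4
  ? 121.69.95.240  path d0:-→d1:-→d2:-→d3:-→d4:-→d5:-→d6:-→d7:-→d8:-→d9:-→d10:-→d11:-→d12:-→d13:-→d14:H4→d15:-→d16:-→d17:-→d18:-→d19:-→d20:-→d21:-→d22:-→d23:-→d24:H6→d25:-→d26:-→d27:-→d28:H4  best=H4
  + 121.69.0.0/16 (H0) depth=16
  ? 121.69.95.240  path d0:-→d1:-→d2:-→d3:-→d4:-→d5:-→d6:-→d7:-→d8:-→d9:-→d10:-→d11:-→d12:-→d13:-→d14:H4→d15:-→d16:H0→d17:-→d18:-→d19:-→d20:-→d21:-→d22:-→d23:-→d24:H6→d25:-→d26:-→d27:-→d28:H4  best=H4
  ? 121.69.95.0  path d0:-→d1:-→d2:-→d3:-→d4:-→d5:-→d6:-→d7:-→d8:-→d9:-→d10:-→d11:-→d12:-→d13:-→d14:H4→d15:-→d16:H0→d17:-→d18:-→d19:-→d20:-→d21:-→d22:-→d23:-→d24:H6  best=H6
  ? 201.26.121.24  path d0:-→d1:-  best=no-route
  ? 24.209.155.92  path d0:-→d1:-  best=no-route
  del 161.193.240.0/20 (clear depth 20)
  ? 121.69.95.244  path d0:-→d1:-→d2:-→d3:-→d4:-→d5:-→d6:-→d7:-→d8:-→d9:-→d10:-→d11:-→d12:-→d13:-→d14:H4→d15:-→d16:H0→d17:-→d18:-→d19:-→d20:-→d21:-→d22:-→d23:-→d24:H6→d25:-→d26:-→d27:-→d28:H4  best=H4

== LOOKUPS ==
["H1","H6","H4","H6","no-route","no-route","H4","H4","H4","H6","no-route","no-route","H4"]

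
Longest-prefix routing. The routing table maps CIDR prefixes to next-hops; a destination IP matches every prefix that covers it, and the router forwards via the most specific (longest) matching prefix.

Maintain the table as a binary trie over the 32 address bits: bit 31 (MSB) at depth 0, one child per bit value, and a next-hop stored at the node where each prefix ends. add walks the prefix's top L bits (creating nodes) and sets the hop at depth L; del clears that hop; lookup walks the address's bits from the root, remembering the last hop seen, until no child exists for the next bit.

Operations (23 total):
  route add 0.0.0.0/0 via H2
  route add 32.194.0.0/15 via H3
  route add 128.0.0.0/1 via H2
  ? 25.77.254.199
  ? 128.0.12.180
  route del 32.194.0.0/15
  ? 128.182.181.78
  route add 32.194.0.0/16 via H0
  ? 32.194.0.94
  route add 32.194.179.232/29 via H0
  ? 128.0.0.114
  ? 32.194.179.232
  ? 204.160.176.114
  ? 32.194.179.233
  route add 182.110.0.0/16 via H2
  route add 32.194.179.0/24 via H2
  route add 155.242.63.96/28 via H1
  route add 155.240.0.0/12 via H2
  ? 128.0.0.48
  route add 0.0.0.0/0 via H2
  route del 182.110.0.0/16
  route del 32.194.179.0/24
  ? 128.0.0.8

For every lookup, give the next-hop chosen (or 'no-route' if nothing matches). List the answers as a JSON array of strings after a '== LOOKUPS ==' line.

Trace:
  + 0.0.0.0/0 (H2) depth=0
  + 32.194.0.0/15 (H3) depth=15
  + 128.0.0.0/1 (H2) depth=1
  ? 25.77.254.199  path d0:H2→d1:-→d2:-  best=H2
  ? 128.0.12.180  path d0:H2→d1:H2  best=H2
  del 32.194.0.0/15 (clear depth 15)
  ? 128.182.181.78  path d0:H2→d1:H2  best=H2
  + 32.194.0.0/16 (H0) depth=16
  ? 32.194.0.94  path d0:H2→d1:-→d2:-→d3:-→d4:-→d5:-→d6:-→d7:-→d8:-→d9:-→d10:-→d11:-→d12:-→d13:-→d14:-→d15:-→d16:H0  best=H0
  + 32.194.179.232/29 (H0) depth=29
  ? 128.0.0.114  path d0:H2→d1:H2  best=H2
  ? 32.194.179.232  path d0:H2→d1:-→d2:-→d3:-→d4:-→d5:-→d6:-→d7:-→d8:-→d9:-→d10:-→d11:-→d12:-→d13:-→d14:-→d15:-→d16:H0→d17:-→d18:-→d19:-→d20:-→d21:-→d22:-→d23:-→d24:-→d25:-→d26:-→d27:-→d28:-→d29:H0  best=H0
  ? 204.160.176.114  path d0:H2→d1:H2  best=H2
  ? 32.194.179.233  path d0:H2→d1:-→d2:-→d3:-→d4:-→d5:-→d6:-→d7:-→d8:-→d9:-→d10:-→d11:-→d12:-→d13:-→d14:-→d15:-→d16:H0→d17:-→d18:-→d19:-→d20:-→d21:-→d22:-→d23:-→d24:-→d25:-→d26:-→d27:-→d28:-→d29:H0  best=H0
  + 182.110.0.0/16 (H2) depth=16
  + 32.194.179.0/24 (H2) depth=24
  + 155.242.63.96/28 (H1) depth=28
  + 155.240.0.0/12 (H2) depth=12
  ? 128.0.0.48  path d0:H2→d1:H2→d2:-→d3:-  best=H2
  + 0.0.0.0/0 (H2) depth=0
  del 182.110.0.0/16 (clear depth 16)
  del 32.194.179.0/24 (clear depth 24)
  ? 128.0.0.8  path d0:H2→d1:H2→d2:-→d3:-  best=H2

== LOOKUPS ==
["H2","H2","H2","H0","H2","H0","H2","H0","H2","H2"]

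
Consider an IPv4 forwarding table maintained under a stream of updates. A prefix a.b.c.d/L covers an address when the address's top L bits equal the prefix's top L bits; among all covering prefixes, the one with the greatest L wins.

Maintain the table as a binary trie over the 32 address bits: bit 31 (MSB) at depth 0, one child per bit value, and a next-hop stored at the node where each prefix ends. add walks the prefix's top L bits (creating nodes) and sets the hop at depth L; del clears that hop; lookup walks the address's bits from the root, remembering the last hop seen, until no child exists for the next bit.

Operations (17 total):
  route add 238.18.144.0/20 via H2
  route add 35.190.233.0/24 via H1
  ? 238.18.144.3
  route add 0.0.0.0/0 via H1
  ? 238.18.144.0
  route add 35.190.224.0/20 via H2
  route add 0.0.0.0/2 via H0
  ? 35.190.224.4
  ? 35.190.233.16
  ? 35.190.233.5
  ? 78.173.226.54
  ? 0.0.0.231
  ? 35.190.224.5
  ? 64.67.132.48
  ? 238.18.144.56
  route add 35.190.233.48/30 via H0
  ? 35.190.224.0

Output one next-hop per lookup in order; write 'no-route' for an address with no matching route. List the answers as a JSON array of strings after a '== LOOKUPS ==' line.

Apply in order:
  add 238.18.144.0/20 -> H2 at depth 20
  add 35.190.233.0/24 -> H1 at depth 24
  Q 238.18.144.3: descend 11101110000100101001 ; hops seen [H2] ; pick H2
  add 0.0.0.0/0 -> H1 at depth 0
  Q 238.18.144.0: descend 11101110000100101001 ; hops seen [H1,H2] ; pick H2
  add 35.190.224.0/20 -> H2 at depth 20
  add 0.0.0.0/2 -> H0 at depth 2
  Q 35.190.224.4: descend 00100011101111101110 ; hops seen [H1,H0,H2] ; pick H2
  Q 35.190.233.16: descend 001000111011111011101001 ; hops seen [H1,H0,H2,H1] ; pick H1
  Q 35.190.233.5: descend 001000111011111011101001 ; hops seen [H1,H0,H2,H1] ; pick H1
  Q 78.173.226.54: descend 0 ; hops seen [H1] ; pick H1
  Q 0.0.0.231: descend 00 ; hops seen [H1,H0] ; pick H0
  Q 35.190.224.5: descend 00100011101111101110 ; hops seen [H1,H0,H2] ; pick H2
  Q 64.67.132.48: descend 0 ; hops seen [H1] ; pick H1
  Q 238.18.144.56: descend 11101110000100101001 ; hops seen [H1,H2] ; pick H2
  add 35.190.233.48/30 -> H0 at depth 30
  Q 35.190.224.0: descend 00100011101111101110 ; hops seen [H1,H0,H2] ; pick H2

== LOOKUPS ==
["H2","H2","H2","H1","H1","H1","H0","H2","H1","H2","H2"]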